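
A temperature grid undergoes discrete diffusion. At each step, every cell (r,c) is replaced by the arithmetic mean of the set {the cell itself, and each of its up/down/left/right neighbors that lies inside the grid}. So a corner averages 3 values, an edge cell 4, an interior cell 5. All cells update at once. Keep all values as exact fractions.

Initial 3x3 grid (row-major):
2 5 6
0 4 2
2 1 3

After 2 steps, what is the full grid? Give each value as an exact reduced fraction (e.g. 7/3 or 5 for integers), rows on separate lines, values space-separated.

After step 1:
  7/3 17/4 13/3
  2 12/5 15/4
  1 5/2 2
After step 2:
  103/36 799/240 37/9
  29/15 149/50 749/240
  11/6 79/40 11/4

Answer: 103/36 799/240 37/9
29/15 149/50 749/240
11/6 79/40 11/4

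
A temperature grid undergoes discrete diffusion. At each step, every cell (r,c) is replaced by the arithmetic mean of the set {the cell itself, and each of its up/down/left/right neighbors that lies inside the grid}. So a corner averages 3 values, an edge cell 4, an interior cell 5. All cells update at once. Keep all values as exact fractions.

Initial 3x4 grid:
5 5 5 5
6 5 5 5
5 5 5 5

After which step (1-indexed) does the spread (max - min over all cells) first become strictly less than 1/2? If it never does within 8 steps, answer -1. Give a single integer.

Step 1: max=16/3, min=5, spread=1/3
  -> spread < 1/2 first at step 1
Step 2: max=1267/240, min=5, spread=67/240
Step 3: max=11237/2160, min=5, spread=437/2160
Step 4: max=4477531/864000, min=5009/1000, spread=29951/172800
Step 5: max=40095821/7776000, min=16954/3375, spread=206761/1555200
Step 6: max=16008195571/3110400000, min=27165671/5400000, spread=14430763/124416000
Step 7: max=958227741689/186624000000, min=2177652727/432000000, spread=139854109/1492992000
Step 8: max=57409671890251/11197440000000, min=196251228977/38880000000, spread=7114543559/89579520000

Answer: 1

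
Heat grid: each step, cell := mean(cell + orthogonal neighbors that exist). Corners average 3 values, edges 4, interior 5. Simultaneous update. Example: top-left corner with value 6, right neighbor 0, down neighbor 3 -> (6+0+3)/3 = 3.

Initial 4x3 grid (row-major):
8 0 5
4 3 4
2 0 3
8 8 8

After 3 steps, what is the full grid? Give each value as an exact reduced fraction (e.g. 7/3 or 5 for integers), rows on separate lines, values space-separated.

Answer: 2609/720 2167/600 1207/360
9173/2400 6869/2000 4349/1200
9973/2400 25307/6000 1859/450
1183/240 17677/3600 5401/1080

Derivation:
After step 1:
  4 4 3
  17/4 11/5 15/4
  7/2 16/5 15/4
  6 6 19/3
After step 2:
  49/12 33/10 43/12
  279/80 87/25 127/40
  339/80 373/100 511/120
  31/6 323/60 193/36
After step 3:
  2609/720 2167/600 1207/360
  9173/2400 6869/2000 4349/1200
  9973/2400 25307/6000 1859/450
  1183/240 17677/3600 5401/1080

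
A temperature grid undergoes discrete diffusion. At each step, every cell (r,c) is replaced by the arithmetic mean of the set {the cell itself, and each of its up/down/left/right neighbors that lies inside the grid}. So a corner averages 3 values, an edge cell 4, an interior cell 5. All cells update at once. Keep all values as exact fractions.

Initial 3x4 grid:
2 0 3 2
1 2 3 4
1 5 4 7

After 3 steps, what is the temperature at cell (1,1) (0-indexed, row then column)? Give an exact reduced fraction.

Answer: 1819/750

Derivation:
Step 1: cell (1,1) = 11/5
Step 2: cell (1,1) = 233/100
Step 3: cell (1,1) = 1819/750
Full grid after step 3:
  131/80 4783/2400 2091/800 743/240
  14009/7200 1819/750 3167/1000 274/75
  5117/2160 20999/7200 8923/2400 2969/720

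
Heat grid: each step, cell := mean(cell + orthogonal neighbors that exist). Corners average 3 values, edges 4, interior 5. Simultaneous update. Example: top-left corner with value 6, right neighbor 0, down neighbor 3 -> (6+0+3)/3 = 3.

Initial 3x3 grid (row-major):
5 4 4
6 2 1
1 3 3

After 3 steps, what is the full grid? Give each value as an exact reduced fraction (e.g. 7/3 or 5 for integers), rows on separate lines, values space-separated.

Answer: 2779/720 16733/4800 2299/720
25037/7200 2411/750 20237/7200
6887/2160 40349/14400 5687/2160

Derivation:
After step 1:
  5 15/4 3
  7/2 16/5 5/2
  10/3 9/4 7/3
After step 2:
  49/12 299/80 37/12
  451/120 76/25 331/120
  109/36 667/240 85/36
After step 3:
  2779/720 16733/4800 2299/720
  25037/7200 2411/750 20237/7200
  6887/2160 40349/14400 5687/2160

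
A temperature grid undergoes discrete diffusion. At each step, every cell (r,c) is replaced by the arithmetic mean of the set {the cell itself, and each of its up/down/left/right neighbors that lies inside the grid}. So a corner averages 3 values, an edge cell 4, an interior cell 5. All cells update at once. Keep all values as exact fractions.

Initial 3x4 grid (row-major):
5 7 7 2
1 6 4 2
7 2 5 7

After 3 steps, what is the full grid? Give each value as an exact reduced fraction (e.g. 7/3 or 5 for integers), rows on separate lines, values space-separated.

After step 1:
  13/3 25/4 5 11/3
  19/4 4 24/5 15/4
  10/3 5 9/2 14/3
After step 2:
  46/9 235/48 1183/240 149/36
  197/48 124/25 441/100 1013/240
  157/36 101/24 569/120 155/36
After step 3:
  127/27 35813/7200 33073/7200 598/135
  66731/14400 13547/3000 13957/3000 61471/14400
  1825/432 4111/900 15899/3600 9553/2160

Answer: 127/27 35813/7200 33073/7200 598/135
66731/14400 13547/3000 13957/3000 61471/14400
1825/432 4111/900 15899/3600 9553/2160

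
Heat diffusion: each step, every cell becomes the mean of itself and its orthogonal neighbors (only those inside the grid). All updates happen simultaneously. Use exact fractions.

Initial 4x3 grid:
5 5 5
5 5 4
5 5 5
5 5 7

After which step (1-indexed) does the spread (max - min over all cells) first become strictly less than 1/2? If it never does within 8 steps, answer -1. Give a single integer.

Answer: 3

Derivation:
Step 1: max=17/3, min=14/3, spread=1
Step 2: max=197/36, min=173/36, spread=2/3
Step 3: max=1147/216, min=2617/540, spread=167/360
  -> spread < 1/2 first at step 3
Step 4: max=339643/64800, min=79267/16200, spread=301/864
Step 5: max=20179157/3888000, min=2392399/486000, spread=69331/259200
Step 6: max=1203356383/233280000, min=960765349/194400000, spread=252189821/1166400000
Step 7: max=71869194197/13996800000, min=57829774841/11664000000, spread=12367321939/69984000000
Step 8: max=4297602174223/839808000000, min=3479504628769/699840000000, spread=610983098501/4199040000000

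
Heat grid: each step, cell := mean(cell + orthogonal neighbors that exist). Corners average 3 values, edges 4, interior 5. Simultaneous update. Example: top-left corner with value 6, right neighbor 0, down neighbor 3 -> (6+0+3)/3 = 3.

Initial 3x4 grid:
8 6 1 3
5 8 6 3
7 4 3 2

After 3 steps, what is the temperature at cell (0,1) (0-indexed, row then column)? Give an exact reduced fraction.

Step 1: cell (0,1) = 23/4
Step 2: cell (0,1) = 1313/240
Step 3: cell (0,1) = 7759/1440
Full grid after step 3:
  12923/2160 7759/1440 1229/288 7577/2160
  4333/720 319/60 847/200 1681/480
  12353/2160 7459/1440 1201/288 7567/2160

Answer: 7759/1440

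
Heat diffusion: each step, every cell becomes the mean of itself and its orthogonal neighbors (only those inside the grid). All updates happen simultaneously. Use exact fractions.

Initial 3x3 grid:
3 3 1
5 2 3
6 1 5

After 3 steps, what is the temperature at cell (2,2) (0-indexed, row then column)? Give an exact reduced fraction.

Answer: 2191/720

Derivation:
Step 1: cell (2,2) = 3
Step 2: cell (2,2) = 37/12
Step 3: cell (2,2) = 2191/720
Full grid after step 3:
  6973/2160 4629/1600 1427/540
  6217/1800 3097/1000 40711/14400
  431/120 7981/2400 2191/720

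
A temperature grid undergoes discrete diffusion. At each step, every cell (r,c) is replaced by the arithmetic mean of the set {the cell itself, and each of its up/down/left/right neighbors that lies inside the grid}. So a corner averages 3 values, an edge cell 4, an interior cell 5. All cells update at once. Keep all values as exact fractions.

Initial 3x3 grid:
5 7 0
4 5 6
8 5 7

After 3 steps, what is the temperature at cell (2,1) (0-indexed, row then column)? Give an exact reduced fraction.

Answer: 80633/14400

Derivation:
Step 1: cell (2,1) = 25/4
Step 2: cell (2,1) = 1399/240
Step 3: cell (2,1) = 80633/14400
Full grid after step 3:
  11039/2160 69833/14400 10259/2160
  12893/2400 15823/3000 36329/7200
  12319/2160 80633/14400 3953/720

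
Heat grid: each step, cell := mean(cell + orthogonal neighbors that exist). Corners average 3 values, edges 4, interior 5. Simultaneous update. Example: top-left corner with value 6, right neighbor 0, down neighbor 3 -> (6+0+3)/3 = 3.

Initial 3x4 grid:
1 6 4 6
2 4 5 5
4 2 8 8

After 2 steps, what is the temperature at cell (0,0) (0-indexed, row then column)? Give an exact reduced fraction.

Step 1: cell (0,0) = 3
Step 2: cell (0,0) = 19/6
Full grid after step 2:
  19/6 79/20 24/5 65/12
  733/240 4 26/5 29/5
  119/36 1003/240 449/80 25/4

Answer: 19/6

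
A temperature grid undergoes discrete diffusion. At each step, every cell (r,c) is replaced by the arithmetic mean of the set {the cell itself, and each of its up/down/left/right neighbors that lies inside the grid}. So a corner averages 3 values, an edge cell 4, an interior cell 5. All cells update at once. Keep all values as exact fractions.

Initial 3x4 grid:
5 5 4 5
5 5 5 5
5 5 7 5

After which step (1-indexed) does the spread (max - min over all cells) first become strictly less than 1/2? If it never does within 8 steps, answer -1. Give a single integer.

Step 1: max=17/3, min=14/3, spread=1
Step 2: max=82/15, min=173/36, spread=119/180
Step 3: max=1439/270, min=17651/3600, spread=4607/10800
  -> spread < 1/2 first at step 3
Step 4: max=566897/108000, min=178429/36000, spread=3161/10800
Step 5: max=5059157/972000, min=1616549/324000, spread=20951/97200
Step 6: max=150754559/29160000, min=12184007/2430000, spread=181859/1166400
Step 7: max=9009024481/1749600000, min=1466690651/291600000, spread=8355223/69984000
Step 8: max=538799498129/104976000000, min=5515460599/1093500000, spread=14904449/167961600

Answer: 3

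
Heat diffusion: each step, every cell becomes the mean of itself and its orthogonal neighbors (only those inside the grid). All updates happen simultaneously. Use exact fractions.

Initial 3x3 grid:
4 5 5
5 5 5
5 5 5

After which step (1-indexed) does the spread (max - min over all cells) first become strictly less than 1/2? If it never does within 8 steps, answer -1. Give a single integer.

Answer: 1

Derivation:
Step 1: max=5, min=14/3, spread=1/3
  -> spread < 1/2 first at step 1
Step 2: max=5, min=85/18, spread=5/18
Step 3: max=5, min=1039/216, spread=41/216
Step 4: max=1789/360, min=62669/12960, spread=347/2592
Step 5: max=17843/3600, min=3781063/777600, spread=2921/31104
Step 6: max=2134517/432000, min=227451461/46656000, spread=24611/373248
Step 7: max=47943259/9720000, min=13678077967/2799360000, spread=207329/4478976
Step 8: max=2553198401/518400000, min=821778047549/167961600000, spread=1746635/53747712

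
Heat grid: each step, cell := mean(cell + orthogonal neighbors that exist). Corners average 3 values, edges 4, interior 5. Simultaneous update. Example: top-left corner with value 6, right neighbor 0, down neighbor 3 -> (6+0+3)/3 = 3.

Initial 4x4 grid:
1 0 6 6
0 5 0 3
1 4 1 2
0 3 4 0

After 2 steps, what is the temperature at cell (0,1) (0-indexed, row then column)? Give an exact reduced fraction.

Answer: 61/30

Derivation:
Step 1: cell (0,1) = 3
Step 2: cell (0,1) = 61/30
Full grid after step 2:
  61/36 61/30 7/2 43/12
  77/60 247/100 51/20 49/16
  107/60 54/25 23/10 169/80
  16/9 533/240 179/80 11/6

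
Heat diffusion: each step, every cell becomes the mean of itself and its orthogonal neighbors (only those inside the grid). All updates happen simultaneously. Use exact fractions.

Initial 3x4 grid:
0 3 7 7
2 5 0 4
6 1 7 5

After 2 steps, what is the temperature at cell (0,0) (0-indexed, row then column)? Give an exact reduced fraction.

Answer: 26/9

Derivation:
Step 1: cell (0,0) = 5/3
Step 2: cell (0,0) = 26/9
Full grid after step 2:
  26/9 89/30 93/20 19/4
  607/240 371/100 183/50 299/60
  11/3 33/10 269/60 151/36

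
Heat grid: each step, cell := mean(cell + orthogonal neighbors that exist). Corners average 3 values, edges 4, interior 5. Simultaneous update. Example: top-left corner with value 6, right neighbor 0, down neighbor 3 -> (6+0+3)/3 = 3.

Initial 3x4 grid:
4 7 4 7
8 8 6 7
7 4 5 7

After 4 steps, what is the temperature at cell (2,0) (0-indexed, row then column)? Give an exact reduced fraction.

Step 1: cell (2,0) = 19/3
Step 2: cell (2,0) = 229/36
Step 3: cell (2,0) = 13661/2160
Step 4: cell (2,0) = 813337/129600
Full grid after step 4:
  812587/129600 1341137/216000 441859/72000 266489/43200
  5446993/864000 2232017/360000 2218117/360000 5319353/864000
  813337/129600 670381/108000 662101/108000 797917/129600

Answer: 813337/129600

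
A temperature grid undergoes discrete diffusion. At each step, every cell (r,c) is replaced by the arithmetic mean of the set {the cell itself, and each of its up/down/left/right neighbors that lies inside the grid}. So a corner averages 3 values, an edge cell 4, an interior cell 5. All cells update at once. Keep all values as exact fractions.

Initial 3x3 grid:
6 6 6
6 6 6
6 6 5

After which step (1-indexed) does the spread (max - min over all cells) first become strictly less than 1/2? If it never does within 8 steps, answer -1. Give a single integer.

Step 1: max=6, min=17/3, spread=1/3
  -> spread < 1/2 first at step 1
Step 2: max=6, min=103/18, spread=5/18
Step 3: max=6, min=1255/216, spread=41/216
Step 4: max=2149/360, min=75629/12960, spread=347/2592
Step 5: max=21443/3600, min=4558663/777600, spread=2921/31104
Step 6: max=2566517/432000, min=274107461/46656000, spread=24611/373248
Step 7: max=57663259/9720000, min=16477437967/2799360000, spread=207329/4478976
Step 8: max=3071598401/518400000, min=989739647549/167961600000, spread=1746635/53747712

Answer: 1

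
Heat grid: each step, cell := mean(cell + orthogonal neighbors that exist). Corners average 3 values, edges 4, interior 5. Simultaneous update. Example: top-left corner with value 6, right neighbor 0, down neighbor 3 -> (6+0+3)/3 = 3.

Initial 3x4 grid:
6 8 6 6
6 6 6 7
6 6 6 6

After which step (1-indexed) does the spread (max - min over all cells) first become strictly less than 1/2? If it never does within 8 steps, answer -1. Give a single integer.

Answer: 3

Derivation:
Step 1: max=20/3, min=6, spread=2/3
Step 2: max=391/60, min=6, spread=31/60
Step 3: max=3451/540, min=917/150, spread=749/2700
  -> spread < 1/2 first at step 3
Step 4: max=343243/54000, min=16609/2700, spread=11063/54000
Step 5: max=20494927/3240000, min=835573/135000, spread=17647/129600
Step 6: max=1225756793/194400000, min=60348029/9720000, spread=18796213/194400000
Step 7: max=73426760887/11664000000, min=1815127393/291600000, spread=273888389/3888000000
Step 8: max=10557608556127/1679616000000, min=24237289511/3888000000, spread=696795899/13436928000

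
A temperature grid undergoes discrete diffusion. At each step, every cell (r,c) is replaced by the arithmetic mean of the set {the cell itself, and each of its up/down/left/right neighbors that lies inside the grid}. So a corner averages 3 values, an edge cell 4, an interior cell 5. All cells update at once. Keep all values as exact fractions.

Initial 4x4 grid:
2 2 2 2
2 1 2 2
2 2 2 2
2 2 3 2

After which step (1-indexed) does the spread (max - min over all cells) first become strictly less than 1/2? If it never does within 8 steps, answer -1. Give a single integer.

Answer: 2

Derivation:
Step 1: max=7/3, min=7/4, spread=7/12
Step 2: max=271/120, min=89/50, spread=287/600
  -> spread < 1/2 first at step 2
Step 3: max=2371/1080, min=4433/2400, spread=7523/21600
Step 4: max=69139/32400, min=20029/10800, spread=2263/8100
Step 5: max=2057317/972000, min=24367/12960, spread=7181/30375
Step 6: max=60869137/29160000, min=3670907/1944000, spread=1451383/7290000
Step 7: max=1812945871/874800000, min=555483433/291600000, spread=36623893/218700000
Step 8: max=53960146369/26244000000, min=16755117319/8748000000, spread=923698603/6561000000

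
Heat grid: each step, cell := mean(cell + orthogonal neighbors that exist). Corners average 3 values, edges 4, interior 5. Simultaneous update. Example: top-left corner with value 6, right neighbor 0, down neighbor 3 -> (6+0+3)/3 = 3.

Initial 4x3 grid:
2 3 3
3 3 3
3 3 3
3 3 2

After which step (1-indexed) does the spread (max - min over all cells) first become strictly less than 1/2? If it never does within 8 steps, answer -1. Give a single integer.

Answer: 1

Derivation:
Step 1: max=3, min=8/3, spread=1/3
  -> spread < 1/2 first at step 1
Step 2: max=47/16, min=49/18, spread=31/144
Step 3: max=209/72, min=607/216, spread=5/54
Step 4: max=4619/1600, min=73543/25920, spread=803/16200
Step 5: max=1491929/518400, min=4439387/1555200, spread=91/3888
Step 6: max=37244119/12960000, min=267052933/93312000, spread=5523619/466560000
Step 7: max=1786438583/622080000, min=16045147247/5598720000, spread=205/34992
Step 8: max=321438965791/111974400000, min=963332697373/335923200000, spread=4921/1679616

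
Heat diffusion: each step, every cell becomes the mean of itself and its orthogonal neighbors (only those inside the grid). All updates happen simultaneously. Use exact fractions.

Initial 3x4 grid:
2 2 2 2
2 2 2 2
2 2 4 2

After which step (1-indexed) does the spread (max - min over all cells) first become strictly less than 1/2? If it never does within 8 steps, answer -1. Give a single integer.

Step 1: max=8/3, min=2, spread=2/3
Step 2: max=151/60, min=2, spread=31/60
Step 3: max=1291/540, min=2, spread=211/540
  -> spread < 1/2 first at step 3
Step 4: max=124897/54000, min=1847/900, spread=14077/54000
Step 5: max=1112407/486000, min=111683/54000, spread=5363/24300
Step 6: max=32900809/14580000, min=62869/30000, spread=93859/583200
Step 7: max=1959874481/874800000, min=102536467/48600000, spread=4568723/34992000
Step 8: max=116756435629/52488000000, min=3097618889/1458000000, spread=8387449/83980800

Answer: 3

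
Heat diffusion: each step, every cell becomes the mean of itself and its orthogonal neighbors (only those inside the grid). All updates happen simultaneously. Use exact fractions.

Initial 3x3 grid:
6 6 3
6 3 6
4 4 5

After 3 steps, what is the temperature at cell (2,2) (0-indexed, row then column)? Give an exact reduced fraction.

Step 1: cell (2,2) = 5
Step 2: cell (2,2) = 53/12
Step 3: cell (2,2) = 667/144
Full grid after step 3:
  245/48 463/96 697/144
  2759/576 581/120 293/64
  2051/432 325/72 667/144

Answer: 667/144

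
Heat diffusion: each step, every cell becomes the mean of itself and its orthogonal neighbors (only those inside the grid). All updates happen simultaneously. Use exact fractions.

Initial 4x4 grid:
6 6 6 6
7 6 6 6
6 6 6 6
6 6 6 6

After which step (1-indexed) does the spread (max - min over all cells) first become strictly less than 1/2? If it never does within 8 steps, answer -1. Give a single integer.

Step 1: max=19/3, min=6, spread=1/3
  -> spread < 1/2 first at step 1
Step 2: max=751/120, min=6, spread=31/120
Step 3: max=6691/1080, min=6, spread=211/1080
Step 4: max=664843/108000, min=6, spread=16843/108000
Step 5: max=5970643/972000, min=54079/9000, spread=130111/972000
Step 6: max=178602367/29160000, min=3247159/540000, spread=3255781/29160000
Step 7: max=5349153691/874800000, min=3251107/540000, spread=82360351/874800000
Step 8: max=160215316891/26244000000, min=585706441/97200000, spread=2074577821/26244000000

Answer: 1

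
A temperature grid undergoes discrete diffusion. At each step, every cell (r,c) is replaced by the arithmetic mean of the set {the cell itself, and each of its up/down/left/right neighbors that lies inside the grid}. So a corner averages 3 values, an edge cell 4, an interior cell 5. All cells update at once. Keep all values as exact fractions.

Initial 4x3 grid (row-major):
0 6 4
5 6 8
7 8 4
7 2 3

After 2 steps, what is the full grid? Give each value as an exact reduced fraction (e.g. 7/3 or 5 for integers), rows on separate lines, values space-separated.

After step 1:
  11/3 4 6
  9/2 33/5 11/2
  27/4 27/5 23/4
  16/3 5 3
After step 2:
  73/18 76/15 31/6
  1291/240 26/5 477/80
  1319/240 59/10 393/80
  205/36 281/60 55/12

Answer: 73/18 76/15 31/6
1291/240 26/5 477/80
1319/240 59/10 393/80
205/36 281/60 55/12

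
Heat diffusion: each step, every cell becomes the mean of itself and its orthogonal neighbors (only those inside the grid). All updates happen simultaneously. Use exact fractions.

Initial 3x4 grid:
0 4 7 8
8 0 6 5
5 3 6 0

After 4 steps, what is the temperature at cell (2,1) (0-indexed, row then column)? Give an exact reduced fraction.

Answer: 178891/43200

Derivation:
Step 1: cell (2,1) = 7/2
Step 2: cell (2,1) = 1007/240
Step 3: cell (2,1) = 5707/1440
Step 4: cell (2,1) = 178891/43200
Full grid after step 4:
  2279/576 973/225 3197/675 131809/25920
  696619/172800 296807/72000 329537/72000 823117/172800
  20593/5184 178891/43200 183683/43200 116359/25920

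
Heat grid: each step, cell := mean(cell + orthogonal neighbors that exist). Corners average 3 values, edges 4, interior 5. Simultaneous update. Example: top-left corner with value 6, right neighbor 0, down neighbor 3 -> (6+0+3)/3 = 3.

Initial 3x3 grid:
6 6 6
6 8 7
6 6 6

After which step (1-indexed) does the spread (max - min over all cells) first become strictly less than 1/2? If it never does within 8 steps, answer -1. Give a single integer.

Answer: 2

Derivation:
Step 1: max=27/4, min=6, spread=3/4
Step 2: max=657/100, min=251/40, spread=59/200
  -> spread < 1/2 first at step 2
Step 3: max=94067/14400, min=569/90, spread=1009/4800
Step 4: max=839947/129600, min=915679/144000, spread=158359/1296000
Step 5: max=335325803/51840000, min=517129/81000, spread=4363243/51840000
Step 6: max=3009583123/466560000, min=3315070211/518400000, spread=260199331/4665600000
Step 7: max=1202672851427/186624000000, min=2490698473/388800000, spread=7137584387/186624000000
Step 8: max=72077135613169/11197440000000, min=3987796409933/622080000000, spread=3799043/143327232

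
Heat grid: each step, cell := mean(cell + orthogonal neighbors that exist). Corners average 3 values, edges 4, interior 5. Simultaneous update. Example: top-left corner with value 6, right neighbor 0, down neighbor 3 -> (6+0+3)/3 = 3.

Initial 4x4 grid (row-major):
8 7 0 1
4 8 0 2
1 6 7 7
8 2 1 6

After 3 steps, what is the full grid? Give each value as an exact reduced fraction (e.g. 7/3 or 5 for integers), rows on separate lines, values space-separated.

Answer: 2287/432 33167/7200 7837/2400 1913/720
18511/3600 27557/6000 7511/2000 1257/400
3379/720 27139/6000 1003/240 14777/3600
9373/2160 6221/1440 31609/7200 9517/2160

Derivation:
After step 1:
  19/3 23/4 2 1
  21/4 5 17/5 5/2
  19/4 24/5 21/5 11/2
  11/3 17/4 4 14/3
After step 2:
  52/9 229/48 243/80 11/6
  16/3 121/25 171/50 31/10
  277/60 23/5 219/50 253/60
  38/9 1003/240 1027/240 85/18
After step 3:
  2287/432 33167/7200 7837/2400 1913/720
  18511/3600 27557/6000 7511/2000 1257/400
  3379/720 27139/6000 1003/240 14777/3600
  9373/2160 6221/1440 31609/7200 9517/2160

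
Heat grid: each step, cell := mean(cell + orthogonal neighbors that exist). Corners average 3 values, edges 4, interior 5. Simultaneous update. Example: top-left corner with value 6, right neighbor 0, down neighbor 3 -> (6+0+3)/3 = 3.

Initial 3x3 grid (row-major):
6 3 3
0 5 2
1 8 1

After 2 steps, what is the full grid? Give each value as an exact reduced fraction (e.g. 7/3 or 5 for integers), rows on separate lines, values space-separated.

After step 1:
  3 17/4 8/3
  3 18/5 11/4
  3 15/4 11/3
After step 2:
  41/12 811/240 29/9
  63/20 347/100 761/240
  13/4 841/240 61/18

Answer: 41/12 811/240 29/9
63/20 347/100 761/240
13/4 841/240 61/18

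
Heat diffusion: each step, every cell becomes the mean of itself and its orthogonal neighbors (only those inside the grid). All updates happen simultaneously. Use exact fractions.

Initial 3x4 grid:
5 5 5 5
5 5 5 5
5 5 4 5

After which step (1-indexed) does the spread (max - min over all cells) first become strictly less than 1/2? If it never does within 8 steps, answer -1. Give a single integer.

Step 1: max=5, min=14/3, spread=1/3
  -> spread < 1/2 first at step 1
Step 2: max=5, min=569/120, spread=31/120
Step 3: max=5, min=5189/1080, spread=211/1080
Step 4: max=8953/1800, min=523103/108000, spread=14077/108000
Step 5: max=536317/108000, min=4719593/972000, spread=5363/48600
Step 6: max=297131/60000, min=142059191/29160000, spread=93859/1166400
Step 7: max=480663533/97200000, min=8537725519/1749600000, spread=4568723/69984000
Step 8: max=14398381111/2916000000, min=513099564371/104976000000, spread=8387449/167961600

Answer: 1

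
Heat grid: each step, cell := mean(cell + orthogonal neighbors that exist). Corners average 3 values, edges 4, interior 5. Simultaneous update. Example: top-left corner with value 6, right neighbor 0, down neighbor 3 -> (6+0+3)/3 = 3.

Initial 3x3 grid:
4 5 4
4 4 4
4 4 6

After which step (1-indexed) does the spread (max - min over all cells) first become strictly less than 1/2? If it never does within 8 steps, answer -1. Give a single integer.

Answer: 2

Derivation:
Step 1: max=14/3, min=4, spread=2/3
Step 2: max=41/9, min=62/15, spread=19/45
  -> spread < 1/2 first at step 2
Step 3: max=1199/270, min=7553/1800, spread=1321/5400
Step 4: max=142421/32400, min=547759/129600, spread=877/5184
Step 5: max=1060439/243000, min=33012173/7776000, spread=7375/62208
Step 6: max=506877539/116640000, min=1988667031/466560000, spread=62149/746496
Step 7: max=15159808829/3499200000, min=119642398757/27993600000, spread=523543/8957952
Step 8: max=1815532121201/419904000000, min=7193213031679/1679616000000, spread=4410589/107495424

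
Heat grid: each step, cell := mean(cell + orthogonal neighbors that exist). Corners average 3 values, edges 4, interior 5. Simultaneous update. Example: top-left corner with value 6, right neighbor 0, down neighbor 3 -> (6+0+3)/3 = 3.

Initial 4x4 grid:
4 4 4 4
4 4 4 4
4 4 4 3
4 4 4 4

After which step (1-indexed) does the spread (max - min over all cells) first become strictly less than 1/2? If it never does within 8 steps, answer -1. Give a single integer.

Answer: 1

Derivation:
Step 1: max=4, min=11/3, spread=1/3
  -> spread < 1/2 first at step 1
Step 2: max=4, min=449/120, spread=31/120
Step 3: max=4, min=4109/1080, spread=211/1080
Step 4: max=4, min=415157/108000, spread=16843/108000
Step 5: max=35921/9000, min=3749357/972000, spread=130111/972000
Step 6: max=2152841/540000, min=112997633/29160000, spread=3255781/29160000
Step 7: max=2148893/540000, min=3398846309/874800000, spread=82360351/874800000
Step 8: max=386293559/97200000, min=102224683109/26244000000, spread=2074577821/26244000000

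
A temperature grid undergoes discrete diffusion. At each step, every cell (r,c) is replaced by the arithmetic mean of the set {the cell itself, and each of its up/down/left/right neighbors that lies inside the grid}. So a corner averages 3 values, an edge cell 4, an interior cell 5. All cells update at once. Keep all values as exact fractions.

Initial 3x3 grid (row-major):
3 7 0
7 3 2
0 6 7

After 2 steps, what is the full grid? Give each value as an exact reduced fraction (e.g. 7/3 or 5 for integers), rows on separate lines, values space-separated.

After step 1:
  17/3 13/4 3
  13/4 5 3
  13/3 4 5
After step 2:
  73/18 203/48 37/12
  73/16 37/10 4
  139/36 55/12 4

Answer: 73/18 203/48 37/12
73/16 37/10 4
139/36 55/12 4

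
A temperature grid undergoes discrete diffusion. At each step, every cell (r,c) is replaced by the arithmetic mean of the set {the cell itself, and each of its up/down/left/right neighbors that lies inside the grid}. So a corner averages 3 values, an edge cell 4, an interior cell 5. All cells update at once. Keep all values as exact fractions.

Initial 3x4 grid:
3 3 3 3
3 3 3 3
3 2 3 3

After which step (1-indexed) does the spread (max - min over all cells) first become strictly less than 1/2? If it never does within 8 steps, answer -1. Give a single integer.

Answer: 1

Derivation:
Step 1: max=3, min=8/3, spread=1/3
  -> spread < 1/2 first at step 1
Step 2: max=3, min=329/120, spread=31/120
Step 3: max=3, min=3029/1080, spread=211/1080
Step 4: max=5353/1800, min=307103/108000, spread=14077/108000
Step 5: max=320317/108000, min=2775593/972000, spread=5363/48600
Step 6: max=177131/60000, min=83739191/29160000, spread=93859/1166400
Step 7: max=286263533/97200000, min=5038525519/1749600000, spread=4568723/69984000
Step 8: max=8566381111/2916000000, min=303147564371/104976000000, spread=8387449/167961600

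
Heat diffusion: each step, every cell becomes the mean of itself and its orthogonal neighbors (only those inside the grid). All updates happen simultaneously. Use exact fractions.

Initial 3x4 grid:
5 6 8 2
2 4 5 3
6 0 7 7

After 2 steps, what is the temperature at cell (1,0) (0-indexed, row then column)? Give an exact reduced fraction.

Answer: 293/80

Derivation:
Step 1: cell (1,0) = 17/4
Step 2: cell (1,0) = 293/80
Full grid after step 2:
  43/9 281/60 311/60 83/18
  293/80 461/100 461/100 393/80
  67/18 113/30 301/60 44/9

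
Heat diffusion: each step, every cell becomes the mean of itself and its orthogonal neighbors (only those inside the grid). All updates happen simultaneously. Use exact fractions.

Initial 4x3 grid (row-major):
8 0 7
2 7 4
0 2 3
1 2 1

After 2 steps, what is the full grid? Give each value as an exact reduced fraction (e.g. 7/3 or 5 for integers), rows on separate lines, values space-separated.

Answer: 157/36 31/8 173/36
71/24 104/25 173/48
93/40 221/100 251/80
5/4 73/40 2

Derivation:
After step 1:
  10/3 11/2 11/3
  17/4 3 21/4
  5/4 14/5 5/2
  1 3/2 2
After step 2:
  157/36 31/8 173/36
  71/24 104/25 173/48
  93/40 221/100 251/80
  5/4 73/40 2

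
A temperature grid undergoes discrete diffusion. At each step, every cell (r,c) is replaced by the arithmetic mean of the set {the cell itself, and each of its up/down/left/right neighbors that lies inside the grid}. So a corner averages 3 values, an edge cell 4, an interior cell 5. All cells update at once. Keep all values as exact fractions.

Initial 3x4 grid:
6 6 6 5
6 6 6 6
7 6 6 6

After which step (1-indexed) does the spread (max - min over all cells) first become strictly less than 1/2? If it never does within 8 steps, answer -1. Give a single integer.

Step 1: max=19/3, min=17/3, spread=2/3
Step 2: max=113/18, min=103/18, spread=5/9
Step 3: max=1337/216, min=1255/216, spread=41/108
  -> spread < 1/2 first at step 3
Step 4: max=159737/25920, min=151303/25920, spread=4217/12960
Step 5: max=1904657/311040, min=1827823/311040, spread=38417/155520
Step 6: max=113877871/18662400, min=110070929/18662400, spread=1903471/9331200
Step 7: max=1361731417/223948800, min=1325654183/223948800, spread=18038617/111974400
Step 8: max=81505546523/13436928000, min=79737589477/13436928000, spread=883978523/6718464000

Answer: 3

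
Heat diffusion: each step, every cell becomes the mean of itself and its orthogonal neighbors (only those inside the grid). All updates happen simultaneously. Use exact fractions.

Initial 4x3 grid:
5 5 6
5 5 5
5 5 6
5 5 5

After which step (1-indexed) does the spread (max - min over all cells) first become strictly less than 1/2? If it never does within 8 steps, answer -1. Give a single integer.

Answer: 2

Derivation:
Step 1: max=11/2, min=5, spread=1/2
Step 2: max=193/36, min=5, spread=13/36
  -> spread < 1/2 first at step 2
Step 3: max=38057/7200, min=1007/200, spread=361/1440
Step 4: max=679969/129600, min=27361/5400, spread=4661/25920
Step 5: max=33798863/6480000, min=10996621/2160000, spread=809/6480
Step 6: max=2426890399/466560000, min=99235301/19440000, spread=1809727/18662400
Step 7: max=145212447941/27993600000, min=746200573/145800000, spread=77677517/1119744000
Step 8: max=8699978394319/1679616000000, min=59779066451/11664000000, spread=734342603/13436928000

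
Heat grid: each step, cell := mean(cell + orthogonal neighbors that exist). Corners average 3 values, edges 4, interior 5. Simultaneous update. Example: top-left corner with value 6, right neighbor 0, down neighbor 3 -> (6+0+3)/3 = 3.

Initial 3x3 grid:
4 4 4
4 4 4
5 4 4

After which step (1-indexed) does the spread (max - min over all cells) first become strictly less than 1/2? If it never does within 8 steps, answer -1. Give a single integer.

Answer: 1

Derivation:
Step 1: max=13/3, min=4, spread=1/3
  -> spread < 1/2 first at step 1
Step 2: max=77/18, min=4, spread=5/18
Step 3: max=905/216, min=4, spread=41/216
Step 4: max=53971/12960, min=1451/360, spread=347/2592
Step 5: max=3217337/777600, min=14557/3600, spread=2921/31104
Step 6: max=192452539/46656000, min=1753483/432000, spread=24611/373248
Step 7: max=11516162033/2799360000, min=39536741/9720000, spread=207329/4478976
Step 8: max=689876352451/167961600000, min=2112401599/518400000, spread=1746635/53747712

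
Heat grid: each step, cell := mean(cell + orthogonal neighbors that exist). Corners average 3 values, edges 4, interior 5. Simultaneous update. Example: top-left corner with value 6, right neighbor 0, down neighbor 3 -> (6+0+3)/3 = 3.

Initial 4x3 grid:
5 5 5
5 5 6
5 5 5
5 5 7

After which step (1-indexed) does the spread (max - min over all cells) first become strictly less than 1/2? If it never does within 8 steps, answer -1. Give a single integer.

Step 1: max=23/4, min=5, spread=3/4
Step 2: max=203/36, min=5, spread=23/36
Step 3: max=1177/216, min=1007/200, spread=559/1350
  -> spread < 1/2 first at step 3
Step 4: max=350527/64800, min=27361/5400, spread=4439/12960
Step 5: max=20792333/3888000, min=551443/108000, spread=188077/777600
Step 6: max=1241445727/233280000, min=12448237/2430000, spread=1856599/9331200
Step 7: max=74108696693/13996800000, min=3000429757/583200000, spread=83935301/559872000
Step 8: max=4433159654287/839808000000, min=60166869221/11664000000, spread=809160563/6718464000

Answer: 3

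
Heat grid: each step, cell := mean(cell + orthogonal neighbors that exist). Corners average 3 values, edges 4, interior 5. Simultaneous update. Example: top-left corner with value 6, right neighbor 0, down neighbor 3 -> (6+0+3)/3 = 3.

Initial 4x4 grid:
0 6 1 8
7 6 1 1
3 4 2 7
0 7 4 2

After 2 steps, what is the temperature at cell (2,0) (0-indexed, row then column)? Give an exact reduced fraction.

Step 1: cell (2,0) = 7/2
Step 2: cell (2,0) = 457/120
Full grid after step 2:
  139/36 983/240 767/240 139/36
  499/120 373/100 377/100 767/240
  457/120 401/100 339/100 911/240
  127/36 457/120 463/120 133/36

Answer: 457/120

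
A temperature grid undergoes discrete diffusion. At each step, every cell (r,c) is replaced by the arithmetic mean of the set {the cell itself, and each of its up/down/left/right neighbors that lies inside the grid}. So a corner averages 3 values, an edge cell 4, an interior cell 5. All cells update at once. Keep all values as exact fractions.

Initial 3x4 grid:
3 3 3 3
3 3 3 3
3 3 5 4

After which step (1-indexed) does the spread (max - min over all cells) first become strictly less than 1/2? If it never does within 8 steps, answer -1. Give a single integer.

Step 1: max=4, min=3, spread=1
Step 2: max=11/3, min=3, spread=2/3
Step 3: max=1289/360, min=3, spread=209/360
Step 4: max=150071/43200, min=2747/900, spread=3643/8640
  -> spread < 1/2 first at step 4
Step 5: max=8873419/2592000, min=332551/108000, spread=178439/518400
Step 6: max=525128981/155520000, min=2241841/720000, spread=1635653/6220800
Step 7: max=31238176279/9331200000, min=609755023/194400000, spread=78797407/373248000
Step 8: max=1860720951461/559872000000, min=18416376941/5832000000, spread=741990121/4478976000

Answer: 4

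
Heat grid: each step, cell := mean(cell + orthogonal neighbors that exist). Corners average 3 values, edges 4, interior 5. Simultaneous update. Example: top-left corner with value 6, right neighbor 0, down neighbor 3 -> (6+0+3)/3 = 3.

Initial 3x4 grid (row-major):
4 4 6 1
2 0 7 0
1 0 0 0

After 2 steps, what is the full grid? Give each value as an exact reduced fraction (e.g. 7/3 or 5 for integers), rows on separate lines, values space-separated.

After step 1:
  10/3 7/2 9/2 7/3
  7/4 13/5 13/5 2
  1 1/4 7/4 0
After step 2:
  103/36 209/60 97/30 53/18
  521/240 107/50 269/100 26/15
  1 7/5 23/20 5/4

Answer: 103/36 209/60 97/30 53/18
521/240 107/50 269/100 26/15
1 7/5 23/20 5/4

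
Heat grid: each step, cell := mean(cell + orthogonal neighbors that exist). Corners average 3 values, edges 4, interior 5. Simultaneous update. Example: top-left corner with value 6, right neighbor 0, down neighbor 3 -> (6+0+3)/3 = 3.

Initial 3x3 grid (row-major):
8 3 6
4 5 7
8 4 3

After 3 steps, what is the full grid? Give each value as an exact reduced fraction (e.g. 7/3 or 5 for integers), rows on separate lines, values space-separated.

After step 1:
  5 11/2 16/3
  25/4 23/5 21/4
  16/3 5 14/3
After step 2:
  67/12 613/120 193/36
  1271/240 133/25 397/80
  199/36 49/10 179/36
After step 3:
  1279/240 38471/7200 11111/2160
  78217/14400 1919/375 24739/4800
  11321/2160 259/50 10681/2160

Answer: 1279/240 38471/7200 11111/2160
78217/14400 1919/375 24739/4800
11321/2160 259/50 10681/2160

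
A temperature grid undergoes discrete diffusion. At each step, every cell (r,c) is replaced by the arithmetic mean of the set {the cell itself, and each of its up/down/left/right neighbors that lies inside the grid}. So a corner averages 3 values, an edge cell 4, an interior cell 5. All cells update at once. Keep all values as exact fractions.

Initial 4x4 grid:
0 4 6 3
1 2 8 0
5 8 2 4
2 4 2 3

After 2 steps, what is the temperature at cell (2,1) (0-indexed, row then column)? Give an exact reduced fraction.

Answer: 108/25

Derivation:
Step 1: cell (2,1) = 21/5
Step 2: cell (2,1) = 108/25
Full grid after step 2:
  20/9 871/240 297/80 4
  46/15 87/25 22/5 63/20
  52/15 108/25 88/25 69/20
  35/9 877/240 291/80 8/3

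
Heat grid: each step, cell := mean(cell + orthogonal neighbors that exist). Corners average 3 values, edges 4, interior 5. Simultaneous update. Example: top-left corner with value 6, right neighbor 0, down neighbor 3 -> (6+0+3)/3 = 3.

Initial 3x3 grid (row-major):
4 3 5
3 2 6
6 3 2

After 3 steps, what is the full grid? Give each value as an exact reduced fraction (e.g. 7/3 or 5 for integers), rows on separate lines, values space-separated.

After step 1:
  10/3 7/2 14/3
  15/4 17/5 15/4
  4 13/4 11/3
After step 2:
  127/36 149/40 143/36
  869/240 353/100 929/240
  11/3 859/240 32/9
After step 3:
  7829/2160 2951/800 8329/2160
  51643/14400 21991/6000 53743/14400
  163/45 51593/14400 1981/540

Answer: 7829/2160 2951/800 8329/2160
51643/14400 21991/6000 53743/14400
163/45 51593/14400 1981/540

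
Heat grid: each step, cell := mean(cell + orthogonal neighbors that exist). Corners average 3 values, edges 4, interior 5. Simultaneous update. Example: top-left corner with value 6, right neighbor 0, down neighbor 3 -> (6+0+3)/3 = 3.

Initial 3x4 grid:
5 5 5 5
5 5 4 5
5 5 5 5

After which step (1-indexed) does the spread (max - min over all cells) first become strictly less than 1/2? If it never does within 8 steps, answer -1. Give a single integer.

Step 1: max=5, min=19/4, spread=1/4
  -> spread < 1/2 first at step 1
Step 2: max=5, min=477/100, spread=23/100
Step 3: max=1987/400, min=23189/4800, spread=131/960
Step 4: max=35609/7200, min=209449/43200, spread=841/8640
Step 5: max=7106627/1440000, min=83857949/17280000, spread=56863/691200
Step 6: max=63810457/12960000, min=756065659/155520000, spread=386393/6220800
Step 7: max=25499641187/5184000000, min=302646276869/62208000000, spread=26795339/497664000
Step 8: max=1528113850333/311040000000, min=18178584285871/3732480000000, spread=254051069/5971968000

Answer: 1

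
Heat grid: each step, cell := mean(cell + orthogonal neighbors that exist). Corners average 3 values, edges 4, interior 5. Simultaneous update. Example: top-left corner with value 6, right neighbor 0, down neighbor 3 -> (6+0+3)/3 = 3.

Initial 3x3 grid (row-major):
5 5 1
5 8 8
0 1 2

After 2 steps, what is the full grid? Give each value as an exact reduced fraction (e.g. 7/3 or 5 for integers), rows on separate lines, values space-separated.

Answer: 19/4 1189/240 85/18
169/40 443/100 1109/240
37/12 829/240 67/18

Derivation:
After step 1:
  5 19/4 14/3
  9/2 27/5 19/4
  2 11/4 11/3
After step 2:
  19/4 1189/240 85/18
  169/40 443/100 1109/240
  37/12 829/240 67/18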